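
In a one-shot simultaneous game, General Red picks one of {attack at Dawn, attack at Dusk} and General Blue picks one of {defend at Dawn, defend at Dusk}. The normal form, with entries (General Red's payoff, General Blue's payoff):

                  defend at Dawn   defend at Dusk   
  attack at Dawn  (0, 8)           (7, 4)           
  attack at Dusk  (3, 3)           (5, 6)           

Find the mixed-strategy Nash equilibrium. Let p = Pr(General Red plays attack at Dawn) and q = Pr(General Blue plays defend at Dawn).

p = 3/7, q = 2/5

General Blue's indifference between defend at Dawn and defend at Dusk determines General Red's mixing probability p:
  General Blue's payoff to defend at Dawn: p·8 + (1−p)·3 = 5p + 3
  General Blue's payoff to defend at Dusk: p·4 + (1−p)·6 = -2p + 6
  5p + 3 = -2p + 6  ⇒  7p = 3  ⇒  p = 3/7.
For General Red to be willing to mix, General Red must be indifferent between attack at Dawn and attack at Dusk, which pins down General Blue's mix.
  General Red's expected payoff from attack at Dawn: q·0 + (1−q)·7 = -7q + 7
  General Red's expected payoff from attack at Dusk: q·3 + (1−q)·5 = -2q + 5
  -7q + 7 = -2q + 5  ⇒  -5q = -2  ⇒  q = 2/5.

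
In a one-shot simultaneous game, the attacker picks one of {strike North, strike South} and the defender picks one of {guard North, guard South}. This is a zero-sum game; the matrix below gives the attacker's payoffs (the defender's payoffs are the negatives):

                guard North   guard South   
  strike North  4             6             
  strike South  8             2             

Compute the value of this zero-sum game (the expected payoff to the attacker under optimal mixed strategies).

v = 5

Set the attacker's expected payoff from strike North equal to that from strike South:
  the attacker's payoff from strike North: q·4 + (1−q)·6 = -2q + 6
  the attacker's payoff from strike South: q·8 + (1−q)·2 = 6q + 2
  -2q + 6 = 6q + 2  ⇒  -8q = -4  ⇒  q = 1/2.
The value is the attacker's expected payoff against this mix (using strike North): (1/2)·4 + (1/2)·6 = 5.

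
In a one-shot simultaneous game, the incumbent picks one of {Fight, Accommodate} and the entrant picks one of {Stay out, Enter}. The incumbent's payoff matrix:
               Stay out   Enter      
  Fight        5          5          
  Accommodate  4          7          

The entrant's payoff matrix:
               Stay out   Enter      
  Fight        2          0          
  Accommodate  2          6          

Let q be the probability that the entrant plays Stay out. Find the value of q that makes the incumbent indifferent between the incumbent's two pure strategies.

q = 2/3

Set the incumbent's expected payoff from Fight equal to that from Accommodate:
  the incumbent's payoff from Fight: q·5 + (1−q)·5 = 5
  the incumbent's payoff from Accommodate: q·4 + (1−q)·7 = -3q + 7
  5 = -3q + 7  ⇒  3q = 2  ⇒  q = 2/3.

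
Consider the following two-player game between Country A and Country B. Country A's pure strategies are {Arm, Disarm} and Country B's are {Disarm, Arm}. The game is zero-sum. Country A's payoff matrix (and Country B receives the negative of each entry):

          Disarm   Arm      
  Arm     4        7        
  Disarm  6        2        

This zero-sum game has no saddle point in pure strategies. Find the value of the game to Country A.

v = 34/7

For Country A to be willing to mix, Country A must be indifferent between Arm and Disarm, which pins down Country B's mix.
  Country A's payoff from Arm: q·4 + (1−q)·7 = -3q + 7
  Country A's payoff from Disarm: q·6 + (1−q)·2 = 4q + 2
  -3q + 7 = 4q + 2  ⇒  -7q = -5  ⇒  q = 5/7.
The value is Country A's expected payoff against this mix (using Arm): (5/7)·4 + (2/7)·7 = 34/7.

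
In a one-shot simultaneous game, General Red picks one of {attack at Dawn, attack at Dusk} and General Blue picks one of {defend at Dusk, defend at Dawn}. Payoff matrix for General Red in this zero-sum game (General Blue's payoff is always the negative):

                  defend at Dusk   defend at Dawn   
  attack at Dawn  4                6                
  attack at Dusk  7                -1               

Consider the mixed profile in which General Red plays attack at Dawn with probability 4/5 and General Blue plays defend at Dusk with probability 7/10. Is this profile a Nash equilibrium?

Yes

Check General Blue's indifference given General Red's mix p = 4/5:
  payoff from defend at Dusk = -23/5; payoff from defend at Dawn = -23/5 — equal.
Check General Red's indifference given General Blue's mix q = 7/10:
  payoff from attack at Dawn = 23/5; payoff from attack at Dusk = 23/5 — equal.
Both players are indifferent, so neither can profitably deviate.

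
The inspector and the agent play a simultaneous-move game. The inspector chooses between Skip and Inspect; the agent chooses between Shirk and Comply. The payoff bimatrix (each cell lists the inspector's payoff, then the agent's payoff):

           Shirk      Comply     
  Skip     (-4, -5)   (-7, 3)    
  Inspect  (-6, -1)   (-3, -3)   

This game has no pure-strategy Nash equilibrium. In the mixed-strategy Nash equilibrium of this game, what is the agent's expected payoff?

For the agent to be willing to mix, the agent must be indifferent between Shirk and Comply, which pins down the inspector's mix.
  the agent's expected payoff from Shirk: p·(-5) + (1−p)·(-1) = -4p - 1
  the agent's expected payoff from Comply: p·3 + (1−p)·(-3) = 6p - 3
  -4p - 1 = 6p - 3  ⇒  -10p = -2  ⇒  p = 1/5.
At equilibrium the agent is indifferent across columns, so the agent's payoff equals the payoff from Shirk: (1/5)·(-5) + (4/5)·(-1) = -9/5.

-9/5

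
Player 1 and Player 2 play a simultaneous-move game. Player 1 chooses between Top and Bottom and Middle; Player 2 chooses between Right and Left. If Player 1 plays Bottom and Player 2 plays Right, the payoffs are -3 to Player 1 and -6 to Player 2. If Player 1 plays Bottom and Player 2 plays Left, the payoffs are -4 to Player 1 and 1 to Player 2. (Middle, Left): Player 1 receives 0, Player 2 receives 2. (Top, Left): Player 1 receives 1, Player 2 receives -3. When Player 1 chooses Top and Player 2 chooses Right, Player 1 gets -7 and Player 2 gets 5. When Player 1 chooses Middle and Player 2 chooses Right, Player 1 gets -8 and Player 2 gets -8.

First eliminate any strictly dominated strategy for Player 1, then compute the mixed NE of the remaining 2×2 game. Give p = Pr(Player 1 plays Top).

Player 1's strategy Middle is strictly dominated by Top: -7 > -8 and 1 > 0. Eliminate Middle.
Player 2's indifference between Right and Left determines Player 1's mixing probability p:
  Player 2's payoff to Right: p·5 + (1−p)·(-6) = 11p - 6
  Player 2's payoff to Left: p·(-3) + (1−p)·1 = -4p + 1
  11p - 6 = -4p + 1  ⇒  15p = 7  ⇒  p = 7/15.

p = 7/15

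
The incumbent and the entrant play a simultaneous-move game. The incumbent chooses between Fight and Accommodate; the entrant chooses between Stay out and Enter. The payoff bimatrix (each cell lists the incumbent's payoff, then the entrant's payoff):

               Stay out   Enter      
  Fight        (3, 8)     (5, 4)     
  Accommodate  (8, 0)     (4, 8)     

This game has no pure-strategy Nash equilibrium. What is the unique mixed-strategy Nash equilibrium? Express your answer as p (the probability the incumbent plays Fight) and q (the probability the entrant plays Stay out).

For the entrant to be willing to mix, the entrant must be indifferent between Stay out and Enter, which pins down the incumbent's mix.
  the entrant's expected payoff from Stay out: p·8 + (1−p)·0 = 8p
  the entrant's expected payoff from Enter: p·4 + (1−p)·8 = -4p + 8
  8p = -4p + 8  ⇒  12p = 8  ⇒  p = 2/3.
The incumbent's indifference between Fight and Accommodate determines the entrant's mixing probability q:
  the incumbent's payoff to Fight: q·3 + (1−q)·5 = -2q + 5
  the incumbent's payoff to Accommodate: q·8 + (1−q)·4 = 4q + 4
  -2q + 5 = 4q + 4  ⇒  -6q = -1  ⇒  q = 1/6.

p = 2/3, q = 1/6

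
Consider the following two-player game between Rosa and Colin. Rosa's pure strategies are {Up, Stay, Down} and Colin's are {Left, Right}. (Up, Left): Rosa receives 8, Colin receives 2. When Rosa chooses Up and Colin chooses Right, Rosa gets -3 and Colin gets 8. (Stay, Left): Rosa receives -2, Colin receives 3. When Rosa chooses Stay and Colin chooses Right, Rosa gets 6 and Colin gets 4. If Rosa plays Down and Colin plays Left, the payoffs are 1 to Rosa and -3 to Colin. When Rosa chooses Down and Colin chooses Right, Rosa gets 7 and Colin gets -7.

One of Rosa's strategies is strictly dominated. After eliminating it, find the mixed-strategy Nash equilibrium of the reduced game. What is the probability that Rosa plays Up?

Rosa's strategy Stay is strictly dominated by Down: 1 > -2 and 7 > 6. Eliminate Stay.
Colin's indifference between Left and Right determines Rosa's mixing probability p:
  Colin's payoff from Left: p·2 + (1−p)·(-3) = 5p - 3
  Colin's payoff from Right: p·8 + (1−p)·(-7) = 15p - 7
  5p - 3 = 15p - 7  ⇒  -10p = -4  ⇒  p = 2/5.

p = 2/5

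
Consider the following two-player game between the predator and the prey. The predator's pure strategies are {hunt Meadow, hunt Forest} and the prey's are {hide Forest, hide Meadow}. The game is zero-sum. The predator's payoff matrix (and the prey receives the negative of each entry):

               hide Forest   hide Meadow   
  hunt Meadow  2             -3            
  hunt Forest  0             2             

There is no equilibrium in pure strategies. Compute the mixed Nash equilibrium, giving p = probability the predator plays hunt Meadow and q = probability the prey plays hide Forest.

The prey's indifference between hide Forest and hide Meadow determines the predator's mixing probability p:
  the prey's payoff to hide Forest: p·(-2) + (1−p)·0 = -2p
  the prey's payoff to hide Meadow: p·3 + (1−p)·(-2) = 5p - 2
  -2p = 5p - 2  ⇒  -7p = -2  ⇒  p = 2/7.
Set the predator's expected payoff from hunt Meadow equal to that from hunt Forest:
  the predator's payoff to hunt Meadow: q·2 + (1−q)·(-3) = 5q - 3
  the predator's payoff to hunt Forest: q·0 + (1−q)·2 = -2q + 2
  5q - 3 = -2q + 2  ⇒  7q = 5  ⇒  q = 5/7.

p = 2/7, q = 5/7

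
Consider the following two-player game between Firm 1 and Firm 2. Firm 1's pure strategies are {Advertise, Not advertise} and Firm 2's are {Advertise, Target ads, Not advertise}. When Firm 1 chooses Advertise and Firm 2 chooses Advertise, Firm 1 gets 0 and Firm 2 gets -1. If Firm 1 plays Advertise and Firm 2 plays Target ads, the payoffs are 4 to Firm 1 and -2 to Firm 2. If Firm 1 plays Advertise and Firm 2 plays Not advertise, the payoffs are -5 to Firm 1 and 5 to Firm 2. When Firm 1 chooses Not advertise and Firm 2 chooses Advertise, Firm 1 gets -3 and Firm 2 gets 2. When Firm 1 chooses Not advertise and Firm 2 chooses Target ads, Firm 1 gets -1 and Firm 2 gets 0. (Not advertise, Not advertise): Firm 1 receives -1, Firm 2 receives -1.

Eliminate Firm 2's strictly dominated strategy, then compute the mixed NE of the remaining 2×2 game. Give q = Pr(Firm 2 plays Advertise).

Firm 2's strategy Target ads is strictly dominated by Advertise: -1 > -2 and 2 > 0. Eliminate Target ads.
Firm 2's mix must leave Firm 1 indifferent between Advertise and Not advertise.
  Firm 1's expected payoff from Advertise: q·0 + (1−q)·(-5) = 5q - 5
  Firm 1's expected payoff from Not advertise: q·(-3) + (1−q)·(-1) = -2q - 1
  5q - 5 = -2q - 1  ⇒  7q = 4  ⇒  q = 4/7.

q = 4/7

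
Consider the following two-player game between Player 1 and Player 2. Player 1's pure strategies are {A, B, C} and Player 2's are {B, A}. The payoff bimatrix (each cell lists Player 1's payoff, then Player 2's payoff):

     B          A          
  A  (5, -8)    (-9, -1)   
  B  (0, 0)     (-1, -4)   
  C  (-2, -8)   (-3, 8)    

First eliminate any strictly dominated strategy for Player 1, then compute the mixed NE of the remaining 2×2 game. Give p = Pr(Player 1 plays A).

Player 1's strategy C is strictly dominated by B: 0 > -2 and -1 > -3. Eliminate C.
Player 1's mix must leave Player 2 indifferent between B and A.
  Player 2's payoff from B: p·(-8) + (1−p)·0 = -8p
  Player 2's payoff from A: p·(-1) + (1−p)·(-4) = 3p - 4
  -8p = 3p - 4  ⇒  -11p = -4  ⇒  p = 4/11.

p = 4/11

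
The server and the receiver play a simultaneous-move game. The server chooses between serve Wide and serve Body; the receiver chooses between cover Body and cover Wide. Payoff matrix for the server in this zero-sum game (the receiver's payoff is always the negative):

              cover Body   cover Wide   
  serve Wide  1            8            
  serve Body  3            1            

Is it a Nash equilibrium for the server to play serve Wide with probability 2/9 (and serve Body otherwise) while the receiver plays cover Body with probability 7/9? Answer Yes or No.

Check the receiver's indifference given the server's mix p = 2/9:
  payoff from cover Body = -23/9; payoff from cover Wide = -23/9 — equal.
Check the server's indifference given the receiver's mix q = 7/9:
  payoff from serve Wide = 23/9; payoff from serve Body = 23/9 — equal.
Both players are indifferent, so neither can profitably deviate.

Yes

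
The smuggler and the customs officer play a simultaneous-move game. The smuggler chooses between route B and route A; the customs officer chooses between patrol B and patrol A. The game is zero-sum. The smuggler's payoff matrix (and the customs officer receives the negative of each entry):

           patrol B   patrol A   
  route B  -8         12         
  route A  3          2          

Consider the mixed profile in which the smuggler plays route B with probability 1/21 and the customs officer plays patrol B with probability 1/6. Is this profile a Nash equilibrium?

Given the customs officer's mix q = 1/6, the smuggler's payoff from route B is 26/3 but from route A is 13/6. The smuggler strictly prefers route B, so the smuggler would not mix.
So the proposed profile is not a Nash equilibrium.

No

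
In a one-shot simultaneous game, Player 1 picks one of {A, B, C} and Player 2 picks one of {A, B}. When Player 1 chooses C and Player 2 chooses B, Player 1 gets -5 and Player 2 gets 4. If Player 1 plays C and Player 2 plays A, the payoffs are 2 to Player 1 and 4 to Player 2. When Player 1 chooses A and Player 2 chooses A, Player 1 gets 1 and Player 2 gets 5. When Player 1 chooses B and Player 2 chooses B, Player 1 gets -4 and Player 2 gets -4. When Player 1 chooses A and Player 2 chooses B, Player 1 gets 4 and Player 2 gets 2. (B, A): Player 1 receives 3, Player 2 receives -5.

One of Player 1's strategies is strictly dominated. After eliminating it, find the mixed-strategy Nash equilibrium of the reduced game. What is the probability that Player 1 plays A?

Player 1's strategy C is strictly dominated by B: 3 > 2 and -4 > -5. Eliminate C.
Set Player 2's expected payoff from A equal to that from B:
  Player 2's payoff from A: p·5 + (1−p)·(-5) = 10p - 5
  Player 2's payoff from B: p·2 + (1−p)·(-4) = 6p - 4
  10p - 5 = 6p - 4  ⇒  4p = 1  ⇒  p = 1/4.

p = 1/4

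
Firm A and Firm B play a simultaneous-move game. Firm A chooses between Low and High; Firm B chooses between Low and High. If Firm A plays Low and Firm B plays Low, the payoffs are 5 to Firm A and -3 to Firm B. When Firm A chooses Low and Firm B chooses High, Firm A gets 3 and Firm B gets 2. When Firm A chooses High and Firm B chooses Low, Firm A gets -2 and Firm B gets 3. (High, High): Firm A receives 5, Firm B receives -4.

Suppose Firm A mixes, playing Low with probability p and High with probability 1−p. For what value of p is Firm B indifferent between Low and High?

p = 7/12

In a mixed equilibrium Firm B is indifferent between Low and High; this condition fixes p.
  Firm B's expected payoff from Low: p·(-3) + (1−p)·3 = -6p + 3
  Firm B's expected payoff from High: p·2 + (1−p)·(-4) = 6p - 4
  -6p + 3 = 6p - 4  ⇒  -12p = -7  ⇒  p = 7/12.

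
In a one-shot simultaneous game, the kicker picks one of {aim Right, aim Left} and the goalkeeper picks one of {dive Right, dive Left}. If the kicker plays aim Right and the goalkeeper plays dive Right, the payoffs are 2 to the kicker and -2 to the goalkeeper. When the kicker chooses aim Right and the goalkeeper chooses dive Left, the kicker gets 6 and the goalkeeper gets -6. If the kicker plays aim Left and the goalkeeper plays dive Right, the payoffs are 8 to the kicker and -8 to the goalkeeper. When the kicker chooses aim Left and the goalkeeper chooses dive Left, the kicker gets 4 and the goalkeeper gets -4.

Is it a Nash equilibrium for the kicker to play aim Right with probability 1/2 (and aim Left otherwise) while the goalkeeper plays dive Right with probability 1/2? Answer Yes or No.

No

Given the goalkeeper's mix q = 1/2, the kicker's payoff from aim Right is 4 but from aim Left is 6. The kicker strictly prefers aim Left, so the kicker would not mix.
So the proposed profile is not a Nash equilibrium.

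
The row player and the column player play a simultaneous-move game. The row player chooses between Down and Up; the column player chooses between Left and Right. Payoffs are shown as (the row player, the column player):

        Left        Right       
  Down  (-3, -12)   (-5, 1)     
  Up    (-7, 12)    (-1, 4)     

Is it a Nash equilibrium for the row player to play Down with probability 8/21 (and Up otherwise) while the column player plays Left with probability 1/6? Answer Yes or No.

Given the column player's mix q = 1/6, the row player's payoff from Down is -14/3 but from Up is -2. The row player strictly prefers Up, so the row player would not mix.
So the proposed profile is not a Nash equilibrium.

No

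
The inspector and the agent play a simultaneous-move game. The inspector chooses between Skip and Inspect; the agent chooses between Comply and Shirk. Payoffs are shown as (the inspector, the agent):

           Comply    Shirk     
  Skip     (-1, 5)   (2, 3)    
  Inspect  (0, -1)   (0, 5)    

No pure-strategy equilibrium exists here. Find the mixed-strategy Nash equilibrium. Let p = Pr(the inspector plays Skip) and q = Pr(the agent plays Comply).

In a mixed equilibrium the agent is indifferent between Comply and Shirk; this condition fixes p.
  the agent's payoff from Comply: p·5 + (1−p)·(-1) = 6p - 1
  the agent's payoff from Shirk: p·3 + (1−p)·5 = -2p + 5
  6p - 1 = -2p + 5  ⇒  8p = 6  ⇒  p = 3/4.
In a mixed equilibrium the inspector is indifferent between Skip and Inspect; this condition fixes q.
  the inspector's payoff from Skip: q·(-1) + (1−q)·2 = -3q + 2
  the inspector's payoff from Inspect: q·0 + (1−q)·0 = 0
  -3q + 2 = 0  ⇒  -3q = -2  ⇒  q = 2/3.

p = 3/4, q = 2/3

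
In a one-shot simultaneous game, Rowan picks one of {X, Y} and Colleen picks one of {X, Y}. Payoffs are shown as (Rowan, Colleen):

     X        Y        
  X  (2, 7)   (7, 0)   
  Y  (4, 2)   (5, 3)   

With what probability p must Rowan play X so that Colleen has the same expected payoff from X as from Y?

p = 1/8

Set Colleen's expected payoff from X equal to that from Y:
  Colleen's payoff to X: p·7 + (1−p)·2 = 5p + 2
  Colleen's payoff to Y: p·0 + (1−p)·3 = -3p + 3
  5p + 2 = -3p + 3  ⇒  8p = 1  ⇒  p = 1/8.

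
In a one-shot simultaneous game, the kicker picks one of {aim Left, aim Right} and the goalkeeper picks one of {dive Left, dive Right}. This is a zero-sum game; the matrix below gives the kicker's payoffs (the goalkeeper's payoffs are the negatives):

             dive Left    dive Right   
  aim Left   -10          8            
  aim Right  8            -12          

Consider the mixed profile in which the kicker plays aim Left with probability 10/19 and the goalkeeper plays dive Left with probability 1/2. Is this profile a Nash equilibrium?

No

Given the goalkeeper's mix q = 1/2, the kicker's payoff from aim Left is -1 but from aim Right is -2. The kicker strictly prefers aim Left, so the kicker would not mix.
So the proposed profile is not a Nash equilibrium.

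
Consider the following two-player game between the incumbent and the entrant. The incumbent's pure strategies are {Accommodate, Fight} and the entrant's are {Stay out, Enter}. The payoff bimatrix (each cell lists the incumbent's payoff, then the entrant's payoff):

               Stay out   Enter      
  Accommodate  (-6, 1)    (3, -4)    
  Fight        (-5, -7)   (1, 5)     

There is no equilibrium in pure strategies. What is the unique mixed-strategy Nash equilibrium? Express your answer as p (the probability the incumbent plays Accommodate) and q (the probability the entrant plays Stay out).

The incumbent's mix must leave the entrant indifferent between Stay out and Enter.
  the entrant's expected payoff from Stay out: p·1 + (1−p)·(-7) = 8p - 7
  the entrant's expected payoff from Enter: p·(-4) + (1−p)·5 = -9p + 5
  8p - 7 = -9p + 5  ⇒  17p = 12  ⇒  p = 12/17.
The incumbent's indifference between Accommodate and Fight determines the entrant's mixing probability q:
  the incumbent's expected payoff from Accommodate: q·(-6) + (1−q)·3 = -9q + 3
  the incumbent's expected payoff from Fight: q·(-5) + (1−q)·1 = -6q + 1
  -9q + 3 = -6q + 1  ⇒  -3q = -2  ⇒  q = 2/3.

p = 12/17, q = 2/3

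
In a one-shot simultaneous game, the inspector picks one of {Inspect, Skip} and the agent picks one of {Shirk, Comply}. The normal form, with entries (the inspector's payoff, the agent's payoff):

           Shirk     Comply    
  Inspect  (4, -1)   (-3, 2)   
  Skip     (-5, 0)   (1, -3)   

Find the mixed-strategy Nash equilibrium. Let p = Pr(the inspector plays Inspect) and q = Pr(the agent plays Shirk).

p = 1/2, q = 4/13

Set the agent's expected payoff from Shirk equal to that from Comply:
  the agent's expected payoff from Shirk: p·(-1) + (1−p)·0 = -p
  the agent's expected payoff from Comply: p·2 + (1−p)·(-3) = 5p - 3
  -p = 5p - 3  ⇒  -6p = -3  ⇒  p = 1/2.
The agent's mix must leave the inspector indifferent between Inspect and Skip.
  the inspector's expected payoff from Inspect: q·4 + (1−q)·(-3) = 7q - 3
  the inspector's expected payoff from Skip: q·(-5) + (1−q)·1 = -6q + 1
  7q - 3 = -6q + 1  ⇒  13q = 4  ⇒  q = 4/13.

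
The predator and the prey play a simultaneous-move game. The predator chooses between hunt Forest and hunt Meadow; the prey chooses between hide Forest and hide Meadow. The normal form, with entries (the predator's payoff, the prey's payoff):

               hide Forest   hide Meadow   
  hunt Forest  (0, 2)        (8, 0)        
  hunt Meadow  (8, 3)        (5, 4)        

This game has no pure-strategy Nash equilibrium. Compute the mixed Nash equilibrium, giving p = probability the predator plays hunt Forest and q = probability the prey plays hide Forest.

In a mixed equilibrium the prey is indifferent between hide Forest and hide Meadow; this condition fixes p.
  the prey's expected payoff from hide Forest: p·2 + (1−p)·3 = -p + 3
  the prey's expected payoff from hide Meadow: p·0 + (1−p)·4 = -4p + 4
  -p + 3 = -4p + 4  ⇒  3p = 1  ⇒  p = 1/3.
Set the predator's expected payoff from hunt Forest equal to that from hunt Meadow:
  the predator's expected payoff from hunt Forest: q·0 + (1−q)·8 = -8q + 8
  the predator's expected payoff from hunt Meadow: q·8 + (1−q)·5 = 3q + 5
  -8q + 8 = 3q + 5  ⇒  -11q = -3  ⇒  q = 3/11.

p = 1/3, q = 3/11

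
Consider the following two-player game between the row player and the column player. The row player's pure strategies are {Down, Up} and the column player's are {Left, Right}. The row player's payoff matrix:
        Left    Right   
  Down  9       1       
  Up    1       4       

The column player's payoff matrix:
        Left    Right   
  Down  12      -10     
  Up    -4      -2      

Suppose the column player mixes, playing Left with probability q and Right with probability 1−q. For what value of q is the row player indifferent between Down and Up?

q = 3/11

In a mixed equilibrium the row player is indifferent between Down and Up; this condition fixes q.
  the row player's payoff from Down: q·9 + (1−q)·1 = 8q + 1
  the row player's payoff from Up: q·1 + (1−q)·4 = -3q + 4
  8q + 1 = -3q + 4  ⇒  11q = 3  ⇒  q = 3/11.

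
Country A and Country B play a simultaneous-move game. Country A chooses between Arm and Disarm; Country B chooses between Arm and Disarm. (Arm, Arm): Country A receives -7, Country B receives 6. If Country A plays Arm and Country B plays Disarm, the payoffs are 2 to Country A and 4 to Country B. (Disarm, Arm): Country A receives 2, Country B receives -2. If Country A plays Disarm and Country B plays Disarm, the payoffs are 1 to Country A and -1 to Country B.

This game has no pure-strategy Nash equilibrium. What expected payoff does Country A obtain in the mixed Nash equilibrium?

Country B's mix must leave Country A indifferent between Arm and Disarm.
  Country A's expected payoff from Arm: q·(-7) + (1−q)·2 = -9q + 2
  Country A's expected payoff from Disarm: q·2 + (1−q)·1 = q + 1
  -9q + 2 = q + 1  ⇒  -10q = -1  ⇒  q = 1/10.
At equilibrium Country A is indifferent across rows, so Country A's payoff equals the payoff from Arm: (1/10)·(-7) + (9/10)·2 = 11/10.

11/10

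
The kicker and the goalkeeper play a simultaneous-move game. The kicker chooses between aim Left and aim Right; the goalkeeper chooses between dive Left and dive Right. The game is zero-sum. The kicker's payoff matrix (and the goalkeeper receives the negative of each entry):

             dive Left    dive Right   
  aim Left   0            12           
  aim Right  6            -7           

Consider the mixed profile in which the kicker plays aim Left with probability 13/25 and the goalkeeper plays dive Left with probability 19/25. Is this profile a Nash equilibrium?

Yes

Check the goalkeeper's indifference given the kicker's mix p = 13/25:
  payoff from dive Left = -72/25; payoff from dive Right = -72/25 — equal.
Check the kicker's indifference given the goalkeeper's mix q = 19/25:
  payoff from aim Left = 72/25; payoff from aim Right = 72/25 — equal.
Both players are indifferent, so neither can profitably deviate.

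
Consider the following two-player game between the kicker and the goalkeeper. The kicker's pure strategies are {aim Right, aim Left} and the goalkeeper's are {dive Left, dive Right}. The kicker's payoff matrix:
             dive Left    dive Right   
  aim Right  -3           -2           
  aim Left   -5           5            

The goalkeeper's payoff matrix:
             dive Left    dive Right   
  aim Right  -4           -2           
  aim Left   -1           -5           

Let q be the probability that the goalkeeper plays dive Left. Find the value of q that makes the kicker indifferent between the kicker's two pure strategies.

q = 7/9

Set the kicker's expected payoff from aim Right equal to that from aim Left:
  the kicker's payoff from aim Right: q·(-3) + (1−q)·(-2) = -q - 2
  the kicker's payoff from aim Left: q·(-5) + (1−q)·5 = -10q + 5
  -q - 2 = -10q + 5  ⇒  9q = 7  ⇒  q = 7/9.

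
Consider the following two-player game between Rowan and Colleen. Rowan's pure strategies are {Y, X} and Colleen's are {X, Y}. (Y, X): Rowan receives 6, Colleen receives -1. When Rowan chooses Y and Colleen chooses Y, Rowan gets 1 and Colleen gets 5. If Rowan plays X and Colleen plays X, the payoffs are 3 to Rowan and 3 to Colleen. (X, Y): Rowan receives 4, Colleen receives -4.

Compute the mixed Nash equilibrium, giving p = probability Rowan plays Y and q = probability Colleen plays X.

Rowan's mix must leave Colleen indifferent between X and Y.
  Colleen's payoff from X: p·(-1) + (1−p)·3 = -4p + 3
  Colleen's payoff from Y: p·5 + (1−p)·(-4) = 9p - 4
  -4p + 3 = 9p - 4  ⇒  -13p = -7  ⇒  p = 7/13.
For Rowan to be willing to mix, Rowan must be indifferent between Y and X, which pins down Colleen's mix.
  Rowan's expected payoff from Y: q·6 + (1−q)·1 = 5q + 1
  Rowan's expected payoff from X: q·3 + (1−q)·4 = -q + 4
  5q + 1 = -q + 4  ⇒  6q = 3  ⇒  q = 1/2.

p = 7/13, q = 1/2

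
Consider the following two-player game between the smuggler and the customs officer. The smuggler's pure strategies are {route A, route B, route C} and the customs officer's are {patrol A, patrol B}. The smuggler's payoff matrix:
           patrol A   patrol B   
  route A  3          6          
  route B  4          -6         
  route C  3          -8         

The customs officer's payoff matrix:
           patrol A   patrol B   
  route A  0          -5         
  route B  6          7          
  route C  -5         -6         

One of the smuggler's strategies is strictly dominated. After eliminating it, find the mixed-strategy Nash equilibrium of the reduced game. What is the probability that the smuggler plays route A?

The smuggler's strategy route C is strictly dominated by route B: 4 > 3 and -6 > -8. Eliminate route C.
The smuggler's mix must leave the customs officer indifferent between patrol A and patrol B.
  the customs officer's expected payoff from patrol A: p·0 + (1−p)·6 = -6p + 6
  the customs officer's expected payoff from patrol B: p·(-5) + (1−p)·7 = -12p + 7
  -6p + 6 = -12p + 7  ⇒  6p = 1  ⇒  p = 1/6.

p = 1/6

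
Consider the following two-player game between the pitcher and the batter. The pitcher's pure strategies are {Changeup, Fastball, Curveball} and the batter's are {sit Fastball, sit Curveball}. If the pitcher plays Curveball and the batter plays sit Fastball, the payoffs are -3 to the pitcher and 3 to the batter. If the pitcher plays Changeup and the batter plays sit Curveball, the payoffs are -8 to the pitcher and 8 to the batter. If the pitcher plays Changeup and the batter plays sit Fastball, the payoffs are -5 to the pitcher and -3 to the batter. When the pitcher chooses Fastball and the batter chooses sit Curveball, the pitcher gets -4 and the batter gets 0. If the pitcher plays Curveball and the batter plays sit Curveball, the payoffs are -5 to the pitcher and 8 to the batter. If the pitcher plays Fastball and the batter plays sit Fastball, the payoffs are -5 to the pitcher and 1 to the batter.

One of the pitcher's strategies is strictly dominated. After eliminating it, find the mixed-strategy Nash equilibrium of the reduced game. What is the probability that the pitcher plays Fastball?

p = 5/6

The pitcher's strategy Changeup is strictly dominated by Curveball: -3 > -5 and -5 > -8. Eliminate Changeup.
Set the batter's expected payoff from sit Fastball equal to that from sit Curveball:
  the batter's expected payoff from sit Fastball: p·1 + (1−p)·3 = -2p + 3
  the batter's expected payoff from sit Curveball: p·0 + (1−p)·8 = -8p + 8
  -2p + 3 = -8p + 8  ⇒  6p = 5  ⇒  p = 5/6.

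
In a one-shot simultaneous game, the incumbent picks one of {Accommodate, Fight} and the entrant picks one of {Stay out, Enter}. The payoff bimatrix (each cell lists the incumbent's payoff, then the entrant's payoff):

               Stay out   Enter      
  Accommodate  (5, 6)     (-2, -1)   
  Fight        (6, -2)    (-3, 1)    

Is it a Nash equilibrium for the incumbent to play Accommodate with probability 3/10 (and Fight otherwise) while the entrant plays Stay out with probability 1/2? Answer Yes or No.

Check the entrant's indifference given the incumbent's mix p = 3/10:
  payoff from Stay out = 2/5; payoff from Enter = 2/5 — equal.
Check the incumbent's indifference given the entrant's mix q = 1/2:
  payoff from Accommodate = 3/2; payoff from Fight = 3/2 — equal.
Both players are indifferent, so neither can profitably deviate.

Yes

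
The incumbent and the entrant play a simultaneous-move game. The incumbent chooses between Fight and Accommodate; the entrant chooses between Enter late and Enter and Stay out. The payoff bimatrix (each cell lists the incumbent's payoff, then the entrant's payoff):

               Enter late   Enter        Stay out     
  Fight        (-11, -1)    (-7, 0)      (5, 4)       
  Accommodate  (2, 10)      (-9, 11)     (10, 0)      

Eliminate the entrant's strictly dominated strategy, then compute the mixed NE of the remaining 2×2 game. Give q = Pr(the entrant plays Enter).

q = 5/7

The entrant's strategy Enter late is strictly dominated by Enter: 0 > -1 and 11 > 10. Eliminate Enter late.
For the incumbent to be willing to mix, the incumbent must be indifferent between Fight and Accommodate, which pins down the entrant's mix.
  the incumbent's payoff to Fight: q·(-7) + (1−q)·5 = -12q + 5
  the incumbent's payoff to Accommodate: q·(-9) + (1−q)·10 = -19q + 10
  -12q + 5 = -19q + 10  ⇒  7q = 5  ⇒  q = 5/7.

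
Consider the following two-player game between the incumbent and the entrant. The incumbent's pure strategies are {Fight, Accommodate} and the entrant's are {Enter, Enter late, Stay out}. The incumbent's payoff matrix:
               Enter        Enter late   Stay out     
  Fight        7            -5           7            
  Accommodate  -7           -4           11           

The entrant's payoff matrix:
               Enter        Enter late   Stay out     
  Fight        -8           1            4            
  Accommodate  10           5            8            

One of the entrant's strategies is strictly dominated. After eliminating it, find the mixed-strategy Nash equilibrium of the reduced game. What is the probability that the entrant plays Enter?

q = 2/9

The entrant's strategy Enter late is strictly dominated by Stay out: 4 > 1 and 8 > 5. Eliminate Enter late.
The incumbent's indifference between Fight and Accommodate determines the entrant's mixing probability q:
  the incumbent's payoff to Fight: q·7 + (1−q)·7 = 7
  the incumbent's payoff to Accommodate: q·(-7) + (1−q)·11 = -18q + 11
  7 = -18q + 11  ⇒  18q = 4  ⇒  q = 2/9.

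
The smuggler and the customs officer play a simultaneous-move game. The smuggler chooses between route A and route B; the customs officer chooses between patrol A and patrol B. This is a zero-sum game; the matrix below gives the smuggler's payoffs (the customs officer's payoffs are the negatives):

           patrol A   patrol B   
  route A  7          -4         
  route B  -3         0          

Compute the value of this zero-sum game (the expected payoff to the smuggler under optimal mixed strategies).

Set the smuggler's expected payoff from route A equal to that from route B:
  the smuggler's expected payoff from route A: q·7 + (1−q)·(-4) = 11q - 4
  the smuggler's expected payoff from route B: q·(-3) + (1−q)·0 = -3q
  11q - 4 = -3q  ⇒  14q = 4  ⇒  q = 2/7.
The value is the smuggler's expected payoff against this mix (using route A): (2/7)·7 + (5/7)·(-4) = -6/7.

v = -6/7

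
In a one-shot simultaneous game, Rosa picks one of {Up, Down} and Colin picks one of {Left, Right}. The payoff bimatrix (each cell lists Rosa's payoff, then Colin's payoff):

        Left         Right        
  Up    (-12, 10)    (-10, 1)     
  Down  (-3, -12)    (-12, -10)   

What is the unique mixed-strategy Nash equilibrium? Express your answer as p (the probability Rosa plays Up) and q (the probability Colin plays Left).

Set Colin's expected payoff from Left equal to that from Right:
  Colin's payoff to Left: p·10 + (1−p)·(-12) = 22p - 12
  Colin's payoff to Right: p·1 + (1−p)·(-10) = 11p - 10
  22p - 12 = 11p - 10  ⇒  11p = 2  ⇒  p = 2/11.
In a mixed equilibrium Rosa is indifferent between Up and Down; this condition fixes q.
  Rosa's expected payoff from Up: q·(-12) + (1−q)·(-10) = -2q - 10
  Rosa's expected payoff from Down: q·(-3) + (1−q)·(-12) = 9q - 12
  -2q - 10 = 9q - 12  ⇒  -11q = -2  ⇒  q = 2/11.

p = 2/11, q = 2/11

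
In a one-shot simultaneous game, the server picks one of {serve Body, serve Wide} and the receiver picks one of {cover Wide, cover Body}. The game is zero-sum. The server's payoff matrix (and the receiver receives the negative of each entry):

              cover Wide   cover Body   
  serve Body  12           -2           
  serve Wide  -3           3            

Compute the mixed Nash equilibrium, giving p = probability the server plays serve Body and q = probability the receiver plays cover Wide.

In a mixed equilibrium the receiver is indifferent between cover Wide and cover Body; this condition fixes p.
  the receiver's payoff from cover Wide: p·(-12) + (1−p)·3 = -15p + 3
  the receiver's payoff from cover Body: p·2 + (1−p)·(-3) = 5p - 3
  -15p + 3 = 5p - 3  ⇒  -20p = -6  ⇒  p = 3/10.
Set the server's expected payoff from serve Body equal to that from serve Wide:
  the server's payoff to serve Body: q·12 + (1−q)·(-2) = 14q - 2
  the server's payoff to serve Wide: q·(-3) + (1−q)·3 = -6q + 3
  14q - 2 = -6q + 3  ⇒  20q = 5  ⇒  q = 1/4.

p = 3/10, q = 1/4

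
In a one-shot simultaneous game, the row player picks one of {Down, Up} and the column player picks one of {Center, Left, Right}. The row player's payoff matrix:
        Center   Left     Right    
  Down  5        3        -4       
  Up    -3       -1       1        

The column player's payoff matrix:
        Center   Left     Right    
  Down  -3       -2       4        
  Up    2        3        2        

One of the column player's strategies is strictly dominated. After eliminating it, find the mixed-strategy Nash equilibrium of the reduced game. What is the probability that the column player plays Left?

q = 5/9

The column player's strategy Center is strictly dominated by Left: -2 > -3 and 3 > 2. Eliminate Center.
The row player's indifference between Down and Up determines the column player's mixing probability q:
  the row player's payoff to Down: q·3 + (1−q)·(-4) = 7q - 4
  the row player's payoff to Up: q·(-1) + (1−q)·1 = -2q + 1
  7q - 4 = -2q + 1  ⇒  9q = 5  ⇒  q = 5/9.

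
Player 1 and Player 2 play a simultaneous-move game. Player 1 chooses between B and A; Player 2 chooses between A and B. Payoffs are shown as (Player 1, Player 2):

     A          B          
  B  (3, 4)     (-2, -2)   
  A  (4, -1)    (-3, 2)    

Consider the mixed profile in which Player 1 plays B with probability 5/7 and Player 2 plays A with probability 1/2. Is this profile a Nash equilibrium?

Given Player 1's mix p = 5/7, Player 2's payoff from A is 18/7 but from B is -6/7. Player 2 strictly prefers A, so Player 2 would not mix.
So the proposed profile is not a Nash equilibrium.

No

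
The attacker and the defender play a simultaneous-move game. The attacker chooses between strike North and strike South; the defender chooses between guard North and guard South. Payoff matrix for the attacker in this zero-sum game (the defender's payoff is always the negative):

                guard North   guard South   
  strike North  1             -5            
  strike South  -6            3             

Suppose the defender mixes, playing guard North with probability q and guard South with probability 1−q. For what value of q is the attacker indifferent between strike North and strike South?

Set the attacker's expected payoff from strike North equal to that from strike South:
  the attacker's payoff to strike North: q·1 + (1−q)·(-5) = 6q - 5
  the attacker's payoff to strike South: q·(-6) + (1−q)·3 = -9q + 3
  6q - 5 = -9q + 3  ⇒  15q = 8  ⇒  q = 8/15.

q = 8/15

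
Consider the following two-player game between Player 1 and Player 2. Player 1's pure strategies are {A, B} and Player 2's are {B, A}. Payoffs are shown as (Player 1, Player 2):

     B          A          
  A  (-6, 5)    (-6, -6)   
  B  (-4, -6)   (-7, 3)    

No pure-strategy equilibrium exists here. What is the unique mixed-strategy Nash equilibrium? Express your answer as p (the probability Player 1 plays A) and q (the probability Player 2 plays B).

Set Player 2's expected payoff from B equal to that from A:
  Player 2's payoff from B: p·5 + (1−p)·(-6) = 11p - 6
  Player 2's payoff from A: p·(-6) + (1−p)·3 = -9p + 3
  11p - 6 = -9p + 3  ⇒  20p = 9  ⇒  p = 9/20.
In a mixed equilibrium Player 1 is indifferent between A and B; this condition fixes q.
  Player 1's payoff from A: q·(-6) + (1−q)·(-6) = -6
  Player 1's payoff from B: q·(-4) + (1−q)·(-7) = 3q - 7
  -6 = 3q - 7  ⇒  -3q = -1  ⇒  q = 1/3.

p = 9/20, q = 1/3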